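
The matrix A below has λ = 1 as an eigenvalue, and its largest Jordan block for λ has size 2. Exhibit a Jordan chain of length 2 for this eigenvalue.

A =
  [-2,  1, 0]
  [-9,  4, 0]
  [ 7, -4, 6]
A Jordan chain for λ = 1 of length 2:
v_1 = (-1, -3, -1)ᵀ
v_2 = (1, 2, 0)ᵀ

Let N = A − (1)·I. We want v_2 with N^2 v_2 = 0 but N^1 v_2 ≠ 0; then v_{j-1} := N · v_j for j = 2, …, 2.

Pick v_2 = (1, 2, 0)ᵀ.
Then v_1 = N · v_2 = (-1, -3, -1)ᵀ.

Sanity check: (A − (1)·I) v_1 = (0, 0, 0)ᵀ = 0. ✓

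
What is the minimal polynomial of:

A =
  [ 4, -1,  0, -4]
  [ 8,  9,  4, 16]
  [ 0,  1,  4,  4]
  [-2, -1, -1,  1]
x^2 - 9*x + 20

The characteristic polynomial is χ_A(x) = (x - 5)^2*(x - 4)^2, so the eigenvalues are known. The minimal polynomial is
  m_A(x) = Π_λ (x − λ)^{k_λ}
where k_λ is the size of the *largest* Jordan block for λ (equivalently, the smallest k with (A − λI)^k v = 0 for every generalised eigenvector v of λ).

  λ = 4: largest Jordan block has size 1, contributing (x − 4)
  λ = 5: largest Jordan block has size 1, contributing (x − 5)

So m_A(x) = (x - 5)*(x - 4) = x^2 - 9*x + 20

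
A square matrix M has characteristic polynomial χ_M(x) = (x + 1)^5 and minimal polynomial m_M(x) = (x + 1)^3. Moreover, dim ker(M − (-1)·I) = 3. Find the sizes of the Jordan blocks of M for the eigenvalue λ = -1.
Block sizes for λ = -1: [3, 1, 1]

Step 1 — from the characteristic polynomial, algebraic multiplicity of λ = -1 is 5. From dim ker(M − (-1)·I) = 3, there are exactly 3 Jordan blocks for λ = -1.
Step 2 — from the minimal polynomial, the factor (x + 1)^3 tells us the largest block for λ = -1 has size 3.
Step 3 — with total size 5, 3 blocks, and largest block 3, the block sizes (in nonincreasing order) are [3, 1, 1].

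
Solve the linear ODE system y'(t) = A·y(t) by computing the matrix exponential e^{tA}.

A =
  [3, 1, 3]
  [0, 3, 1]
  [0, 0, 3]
e^{tA} =
  [exp(3*t), t*exp(3*t), t^2*exp(3*t)/2 + 3*t*exp(3*t)]
  [0, exp(3*t), t*exp(3*t)]
  [0, 0, exp(3*t)]

Strategy: write A = P · J · P⁻¹ where J is a Jordan canonical form, so e^{tA} = P · e^{tJ} · P⁻¹, and e^{tJ} can be computed block-by-block.

A has Jordan form
J =
  [3, 1, 0]
  [0, 3, 1]
  [0, 0, 3]
(up to reordering of blocks).

Per-block formulas:
  For a 3×3 Jordan block J_3(3): exp(t · J_3(3)) = e^(3t)·(I + t·N + (t^2/2)·N^2), where N is the 3×3 nilpotent shift.

After assembling e^{tJ} and conjugating by P, we get:

e^{tA} =
  [exp(3*t), t*exp(3*t), t^2*exp(3*t)/2 + 3*t*exp(3*t)]
  [0, exp(3*t), t*exp(3*t)]
  [0, 0, exp(3*t)]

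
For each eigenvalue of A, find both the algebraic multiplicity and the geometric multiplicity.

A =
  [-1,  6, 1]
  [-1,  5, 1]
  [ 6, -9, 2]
λ = 2: alg = 3, geom = 1

Step 1 — factor the characteristic polynomial to read off the algebraic multiplicities:
  χ_A(x) = (x - 2)^3

Step 2 — compute geometric multiplicities via the rank-nullity identity g(λ) = n − rank(A − λI):
  rank(A − (2)·I) = 2, so dim ker(A − (2)·I) = n − 2 = 1

Summary:
  λ = 2: algebraic multiplicity = 3, geometric multiplicity = 1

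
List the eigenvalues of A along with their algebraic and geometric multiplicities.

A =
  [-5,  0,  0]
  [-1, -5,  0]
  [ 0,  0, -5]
λ = -5: alg = 3, geom = 2

Step 1 — factor the characteristic polynomial to read off the algebraic multiplicities:
  χ_A(x) = (x + 5)^3

Step 2 — compute geometric multiplicities via the rank-nullity identity g(λ) = n − rank(A − λI):
  rank(A − (-5)·I) = 1, so dim ker(A − (-5)·I) = n − 1 = 2

Summary:
  λ = -5: algebraic multiplicity = 3, geometric multiplicity = 2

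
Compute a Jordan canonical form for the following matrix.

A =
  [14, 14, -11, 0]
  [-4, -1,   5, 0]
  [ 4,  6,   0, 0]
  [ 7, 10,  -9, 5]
J_2(4) ⊕ J_1(5) ⊕ J_1(5)

The characteristic polynomial is
  det(x·I − A) = x^4 - 18*x^3 + 121*x^2 - 360*x + 400 = (x - 5)^2*(x - 4)^2

Eigenvalues and multiplicities (the geometric multiplicity of λ is n − rank(A − λI), which equals the number of Jordan blocks for λ):
  λ = 4: algebraic multiplicity = 2, geometric multiplicity = 1
  λ = 5: algebraic multiplicity = 2, geometric multiplicity = 2

Determining the block sizes for each eigenvalue:
  λ = 4: one block (gm = 1), so the single block has size am = 2 → block sizes [2]
  λ = 5: gm = am = 2, so every block has size 1 → block sizes [1, 1]

Assembling the blocks gives a Jordan form
J =
  [4, 1, 0, 0]
  [0, 4, 0, 0]
  [0, 0, 5, 0]
  [0, 0, 0, 5]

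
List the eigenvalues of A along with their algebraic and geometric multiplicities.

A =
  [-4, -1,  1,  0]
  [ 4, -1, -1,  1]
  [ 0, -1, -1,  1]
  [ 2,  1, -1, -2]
λ = -2: alg = 4, geom = 2

Step 1 — factor the characteristic polynomial to read off the algebraic multiplicities:
  χ_A(x) = (x + 2)^4

Step 2 — compute geometric multiplicities via the rank-nullity identity g(λ) = n − rank(A − λI):
  rank(A − (-2)·I) = 2, so dim ker(A − (-2)·I) = n − 2 = 2

Summary:
  λ = -2: algebraic multiplicity = 4, geometric multiplicity = 2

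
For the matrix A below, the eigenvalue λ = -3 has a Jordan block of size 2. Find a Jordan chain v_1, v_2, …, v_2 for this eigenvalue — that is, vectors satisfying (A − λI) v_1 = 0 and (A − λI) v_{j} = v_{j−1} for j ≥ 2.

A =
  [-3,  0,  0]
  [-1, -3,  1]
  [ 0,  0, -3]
A Jordan chain for λ = -3 of length 2:
v_1 = (0, -1, 0)ᵀ
v_2 = (1, 0, 0)ᵀ

Let N = A − (-3)·I. We want v_2 with N^2 v_2 = 0 but N^1 v_2 ≠ 0; then v_{j-1} := N · v_j for j = 2, …, 2.

Pick v_2 = (1, 0, 0)ᵀ.
Then v_1 = N · v_2 = (0, -1, 0)ᵀ.

Sanity check: (A − (-3)·I) v_1 = (0, 0, 0)ᵀ = 0. ✓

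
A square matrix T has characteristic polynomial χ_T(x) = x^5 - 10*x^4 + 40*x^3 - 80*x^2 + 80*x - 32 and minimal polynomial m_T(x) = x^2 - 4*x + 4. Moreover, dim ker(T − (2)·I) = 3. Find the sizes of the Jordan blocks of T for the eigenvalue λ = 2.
Block sizes for λ = 2: [2, 2, 1]

Step 1 — from the characteristic polynomial, algebraic multiplicity of λ = 2 is 5. From dim ker(T − (2)·I) = 3, there are exactly 3 Jordan blocks for λ = 2.
Step 2 — from the minimal polynomial, the factor (x − 2)^2 tells us the largest block for λ = 2 has size 2.
Step 3 — with total size 5, 3 blocks, and largest block 2, the block sizes (in nonincreasing order) are [2, 2, 1].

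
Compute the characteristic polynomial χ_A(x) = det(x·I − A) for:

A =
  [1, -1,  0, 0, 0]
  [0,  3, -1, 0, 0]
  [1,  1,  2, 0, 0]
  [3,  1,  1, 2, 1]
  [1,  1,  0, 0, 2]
x^5 - 10*x^4 + 40*x^3 - 80*x^2 + 80*x - 32

Expanding det(x·I − A) (e.g. by cofactor expansion or by noting that A is similar to its Jordan form J, which has the same characteristic polynomial as A) gives
  χ_A(x) = x^5 - 10*x^4 + 40*x^3 - 80*x^2 + 80*x - 32
which factors as (x - 2)^5. The eigenvalues (with algebraic multiplicities) are λ = 2 with multiplicity 5.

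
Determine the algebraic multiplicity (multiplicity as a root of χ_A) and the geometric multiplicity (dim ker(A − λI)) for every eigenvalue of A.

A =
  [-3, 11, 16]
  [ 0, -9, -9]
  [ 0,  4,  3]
λ = -3: alg = 3, geom = 1

Step 1 — factor the characteristic polynomial to read off the algebraic multiplicities:
  χ_A(x) = (x + 3)^3

Step 2 — compute geometric multiplicities via the rank-nullity identity g(λ) = n − rank(A − λI):
  rank(A − (-3)·I) = 2, so dim ker(A − (-3)·I) = n − 2 = 1

Summary:
  λ = -3: algebraic multiplicity = 3, geometric multiplicity = 1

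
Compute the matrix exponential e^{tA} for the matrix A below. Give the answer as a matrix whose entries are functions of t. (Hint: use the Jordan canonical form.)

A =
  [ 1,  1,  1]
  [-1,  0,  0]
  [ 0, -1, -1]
e^{tA} =
  [t + 1, t, t]
  [-t^2/2 - t, 1 - t^2/2, -t^2/2]
  [t^2/2, t^2/2 - t, t^2/2 - t + 1]

Strategy: write A = P · J · P⁻¹ where J is a Jordan canonical form, so e^{tA} = P · e^{tJ} · P⁻¹, and e^{tJ} can be computed block-by-block.

A has Jordan form
J =
  [0, 1, 0]
  [0, 0, 1]
  [0, 0, 0]
(up to reordering of blocks).

Per-block formulas:
  For a 3×3 Jordan block J_3(0): exp(t · J_3(0)) = e^(0t)·(I + t·N + (t^2/2)·N^2), where N is the 3×3 nilpotent shift.

After assembling e^{tJ} and conjugating by P, we get:

e^{tA} =
  [t + 1, t, t]
  [-t^2/2 - t, 1 - t^2/2, -t^2/2]
  [t^2/2, t^2/2 - t, t^2/2 - t + 1]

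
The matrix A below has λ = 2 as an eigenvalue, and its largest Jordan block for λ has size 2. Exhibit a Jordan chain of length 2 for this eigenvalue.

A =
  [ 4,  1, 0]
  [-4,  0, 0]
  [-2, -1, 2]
A Jordan chain for λ = 2 of length 2:
v_1 = (2, -4, -2)ᵀ
v_2 = (1, 0, 0)ᵀ

Let N = A − (2)·I. We want v_2 with N^2 v_2 = 0 but N^1 v_2 ≠ 0; then v_{j-1} := N · v_j for j = 2, …, 2.

Pick v_2 = (1, 0, 0)ᵀ.
Then v_1 = N · v_2 = (2, -4, -2)ᵀ.

Sanity check: (A − (2)·I) v_1 = (0, 0, 0)ᵀ = 0. ✓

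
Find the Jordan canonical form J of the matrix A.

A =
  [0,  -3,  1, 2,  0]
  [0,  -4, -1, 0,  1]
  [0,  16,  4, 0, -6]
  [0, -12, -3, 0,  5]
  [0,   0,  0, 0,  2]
J_3(0) ⊕ J_1(0) ⊕ J_1(2)

The characteristic polynomial is
  det(x·I − A) = x^5 - 2*x^4 = x^4*(x - 2)

Eigenvalues and multiplicities (the geometric multiplicity of λ is n − rank(A − λI), which equals the number of Jordan blocks for λ):
  λ = 0: algebraic multiplicity = 4, geometric multiplicity = 2
  λ = 2: algebraic multiplicity = 1, geometric multiplicity = 1

Determining the block sizes for each eigenvalue:
  λ = 0: with am = 4 and gm = 2, the partition is not yet determined (e.g. several partitions of 4 into 2 parts exist). Let N = A − (0)·I. Computing rank(N^1) = 3, rank(N^2) = 2, rank(N^3) = 1; the number of blocks of size ≥ j is rank(N^{j−1}) − rank(N^j), giving [2, 1, 1]. So we have 1 block(s) of size 3, 1 block(s) of size 1 → block sizes [3, 1]
  λ = 2: one block (gm = 1), so the single block has size am = 1 → block sizes [1]

Assembling the blocks gives a Jordan form
J =
  [0, 1, 0, 0, 0]
  [0, 0, 1, 0, 0]
  [0, 0, 0, 0, 0]
  [0, 0, 0, 0, 0]
  [0, 0, 0, 0, 2]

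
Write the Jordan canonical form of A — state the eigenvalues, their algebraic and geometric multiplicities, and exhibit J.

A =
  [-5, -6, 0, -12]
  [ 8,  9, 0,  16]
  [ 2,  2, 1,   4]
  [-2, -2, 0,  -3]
J_1(-1) ⊕ J_1(1) ⊕ J_1(1) ⊕ J_1(1)

The characteristic polynomial is
  det(x·I − A) = x^4 - 2*x^3 + 2*x - 1 = (x - 1)^3*(x + 1)

Eigenvalues and multiplicities (the geometric multiplicity of λ is n − rank(A − λI), which equals the number of Jordan blocks for λ):
  λ = -1: algebraic multiplicity = 1, geometric multiplicity = 1
  λ = 1: algebraic multiplicity = 3, geometric multiplicity = 3

Determining the block sizes for each eigenvalue:
  λ = -1: one block (gm = 1), so the single block has size am = 1 → block sizes [1]
  λ = 1: gm = am = 3, so every block has size 1 → block sizes [1, 1, 1]

Assembling the blocks gives a Jordan form
J =
  [-1, 0, 0, 0]
  [ 0, 1, 0, 0]
  [ 0, 0, 1, 0]
  [ 0, 0, 0, 1]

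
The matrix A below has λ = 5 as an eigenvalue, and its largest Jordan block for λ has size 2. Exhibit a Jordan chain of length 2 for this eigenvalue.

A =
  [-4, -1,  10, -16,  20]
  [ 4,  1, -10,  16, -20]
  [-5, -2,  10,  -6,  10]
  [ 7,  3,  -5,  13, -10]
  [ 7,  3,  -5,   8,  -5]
A Jordan chain for λ = 5 of length 2:
v_1 = (2, -2, 2, -1, -1)ᵀ
v_2 = (1, -1, 1, 0, 0)ᵀ

Let N = A − (5)·I. We want v_2 with N^2 v_2 = 0 but N^1 v_2 ≠ 0; then v_{j-1} := N · v_j for j = 2, …, 2.

Pick v_2 = (1, -1, 1, 0, 0)ᵀ.
Then v_1 = N · v_2 = (2, -2, 2, -1, -1)ᵀ.

Sanity check: (A − (5)·I) v_1 = (0, 0, 0, 0, 0)ᵀ = 0. ✓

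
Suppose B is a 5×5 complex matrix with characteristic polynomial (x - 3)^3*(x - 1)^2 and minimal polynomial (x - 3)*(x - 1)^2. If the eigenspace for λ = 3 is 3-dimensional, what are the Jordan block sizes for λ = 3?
Block sizes for λ = 3: [1, 1, 1]

Step 1 — from the characteristic polynomial, algebraic multiplicity of λ = 3 is 3. From dim ker(B − (3)·I) = 3, there are exactly 3 Jordan blocks for λ = 3.
Step 2 — from the minimal polynomial, the factor (x − 3) tells us the largest block for λ = 3 has size 1.
Step 3 — with total size 3, 3 blocks, and largest block 1, the block sizes (in nonincreasing order) are [1, 1, 1].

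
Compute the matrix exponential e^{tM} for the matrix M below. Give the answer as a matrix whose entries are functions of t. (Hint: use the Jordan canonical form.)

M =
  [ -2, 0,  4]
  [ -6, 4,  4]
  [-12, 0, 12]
e^{tM} =
  [-3*exp(6*t) + 4*exp(4*t), 0, 2*exp(6*t) - 2*exp(4*t)]
  [-3*exp(6*t) + 3*exp(4*t), exp(4*t), 2*exp(6*t) - 2*exp(4*t)]
  [-6*exp(6*t) + 6*exp(4*t), 0, 4*exp(6*t) - 3*exp(4*t)]

Strategy: write M = P · J · P⁻¹ where J is a Jordan canonical form, so e^{tM} = P · e^{tJ} · P⁻¹, and e^{tJ} can be computed block-by-block.

M has Jordan form
J =
  [4, 0, 0]
  [0, 4, 0]
  [0, 0, 6]
(up to reordering of blocks).

Per-block formulas:
  For a 1×1 block at λ = 4: exp(t · [4]) = [e^(4t)].
  For a 1×1 block at λ = 6: exp(t · [6]) = [e^(6t)].

After assembling e^{tJ} and conjugating by P, we get:

e^{tM} =
  [-3*exp(6*t) + 4*exp(4*t), 0, 2*exp(6*t) - 2*exp(4*t)]
  [-3*exp(6*t) + 3*exp(4*t), exp(4*t), 2*exp(6*t) - 2*exp(4*t)]
  [-6*exp(6*t) + 6*exp(4*t), 0, 4*exp(6*t) - 3*exp(4*t)]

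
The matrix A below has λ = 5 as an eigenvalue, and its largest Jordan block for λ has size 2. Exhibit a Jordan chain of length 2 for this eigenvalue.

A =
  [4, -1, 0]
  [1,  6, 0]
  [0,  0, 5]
A Jordan chain for λ = 5 of length 2:
v_1 = (-1, 1, 0)ᵀ
v_2 = (1, 0, 0)ᵀ

Let N = A − (5)·I. We want v_2 with N^2 v_2 = 0 but N^1 v_2 ≠ 0; then v_{j-1} := N · v_j for j = 2, …, 2.

Pick v_2 = (1, 0, 0)ᵀ.
Then v_1 = N · v_2 = (-1, 1, 0)ᵀ.

Sanity check: (A − (5)·I) v_1 = (0, 0, 0)ᵀ = 0. ✓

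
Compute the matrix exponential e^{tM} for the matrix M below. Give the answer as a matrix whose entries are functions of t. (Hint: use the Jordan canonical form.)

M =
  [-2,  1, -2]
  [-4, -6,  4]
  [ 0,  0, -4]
e^{tM} =
  [2*t*exp(-4*t) + exp(-4*t), t*exp(-4*t), -2*t*exp(-4*t)]
  [-4*t*exp(-4*t), -2*t*exp(-4*t) + exp(-4*t), 4*t*exp(-4*t)]
  [0, 0, exp(-4*t)]

Strategy: write M = P · J · P⁻¹ where J is a Jordan canonical form, so e^{tM} = P · e^{tJ} · P⁻¹, and e^{tJ} can be computed block-by-block.

M has Jordan form
J =
  [-4,  1,  0]
  [ 0, -4,  0]
  [ 0,  0, -4]
(up to reordering of blocks).

Per-block formulas:
  For a 2×2 Jordan block J_2(-4): exp(t · J_2(-4)) = e^(-4t)·(I + t·N), where N is the 2×2 nilpotent shift.
  For a 1×1 block at λ = -4: exp(t · [-4]) = [e^(-4t)].

After assembling e^{tJ} and conjugating by P, we get:

e^{tM} =
  [2*t*exp(-4*t) + exp(-4*t), t*exp(-4*t), -2*t*exp(-4*t)]
  [-4*t*exp(-4*t), -2*t*exp(-4*t) + exp(-4*t), 4*t*exp(-4*t)]
  [0, 0, exp(-4*t)]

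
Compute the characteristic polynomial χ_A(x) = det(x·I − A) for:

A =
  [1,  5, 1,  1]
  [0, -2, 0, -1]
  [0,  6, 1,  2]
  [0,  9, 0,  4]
x^4 - 4*x^3 + 6*x^2 - 4*x + 1

Expanding det(x·I − A) (e.g. by cofactor expansion or by noting that A is similar to its Jordan form J, which has the same characteristic polynomial as A) gives
  χ_A(x) = x^4 - 4*x^3 + 6*x^2 - 4*x + 1
which factors as (x - 1)^4. The eigenvalues (with algebraic multiplicities) are λ = 1 with multiplicity 4.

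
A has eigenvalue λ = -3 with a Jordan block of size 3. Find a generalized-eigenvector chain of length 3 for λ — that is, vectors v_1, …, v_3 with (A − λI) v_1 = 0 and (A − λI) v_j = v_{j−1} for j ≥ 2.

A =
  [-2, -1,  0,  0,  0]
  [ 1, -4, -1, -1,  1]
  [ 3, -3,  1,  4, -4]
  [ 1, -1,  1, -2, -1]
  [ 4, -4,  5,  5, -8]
A Jordan chain for λ = -3 of length 3:
v_1 = (1, 1, 3, 1, 4)ᵀ
v_2 = (0, -1, 4, 1, 5)ᵀ
v_3 = (0, 0, 1, 0, 0)ᵀ

Let N = A − (-3)·I. We want v_3 with N^3 v_3 = 0 but N^2 v_3 ≠ 0; then v_{j-1} := N · v_j for j = 3, …, 2.

Pick v_3 = (0, 0, 1, 0, 0)ᵀ.
Then v_2 = N · v_3 = (0, -1, 4, 1, 5)ᵀ.
Then v_1 = N · v_2 = (1, 1, 3, 1, 4)ᵀ.

Sanity check: (A − (-3)·I) v_1 = (0, 0, 0, 0, 0)ᵀ = 0. ✓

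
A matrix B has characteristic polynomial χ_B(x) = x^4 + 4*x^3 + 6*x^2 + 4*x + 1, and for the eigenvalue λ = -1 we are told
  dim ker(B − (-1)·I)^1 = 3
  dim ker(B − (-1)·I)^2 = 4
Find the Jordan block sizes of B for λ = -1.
Block sizes for λ = -1: [2, 1, 1]

From the dimensions of kernels of powers, the number of Jordan blocks of size at least j is d_j − d_{j−1} where d_j = dim ker(N^j) (with d_0 = 0). Computing the differences gives [3, 1].
The number of blocks of size exactly k is (#blocks of size ≥ k) − (#blocks of size ≥ k + 1), so the partition is: 2 block(s) of size 1, 1 block(s) of size 2.
In nonincreasing order the block sizes are [2, 1, 1].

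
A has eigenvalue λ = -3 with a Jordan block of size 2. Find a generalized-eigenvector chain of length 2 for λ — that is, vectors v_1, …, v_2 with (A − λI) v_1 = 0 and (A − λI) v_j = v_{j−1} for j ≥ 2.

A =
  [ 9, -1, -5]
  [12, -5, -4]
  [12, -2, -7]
A Jordan chain for λ = -3 of length 2:
v_1 = (-1, -2, -2)ᵀ
v_2 = (0, 1, 0)ᵀ

Let N = A − (-3)·I. We want v_2 with N^2 v_2 = 0 but N^1 v_2 ≠ 0; then v_{j-1} := N · v_j for j = 2, …, 2.

Pick v_2 = (0, 1, 0)ᵀ.
Then v_1 = N · v_2 = (-1, -2, -2)ᵀ.

Sanity check: (A − (-3)·I) v_1 = (0, 0, 0)ᵀ = 0. ✓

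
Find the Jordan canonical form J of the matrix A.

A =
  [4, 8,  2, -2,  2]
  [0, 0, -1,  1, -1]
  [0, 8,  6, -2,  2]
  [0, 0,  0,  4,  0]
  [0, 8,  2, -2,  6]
J_2(4) ⊕ J_1(4) ⊕ J_1(4) ⊕ J_1(4)

The characteristic polynomial is
  det(x·I − A) = x^5 - 20*x^4 + 160*x^3 - 640*x^2 + 1280*x - 1024 = (x - 4)^5

Eigenvalues and multiplicities (the geometric multiplicity of λ is n − rank(A − λI), which equals the number of Jordan blocks for λ):
  λ = 4: algebraic multiplicity = 5, geometric multiplicity = 4

Determining the block sizes for each eigenvalue:
  λ = 4: 4 blocks summing to 5 forces exactly one block of size 2 and the rest size 1 → block sizes [2, 1, 1, 1]

Assembling the blocks gives a Jordan form
J =
  [4, 1, 0, 0, 0]
  [0, 4, 0, 0, 0]
  [0, 0, 4, 0, 0]
  [0, 0, 0, 4, 0]
  [0, 0, 0, 0, 4]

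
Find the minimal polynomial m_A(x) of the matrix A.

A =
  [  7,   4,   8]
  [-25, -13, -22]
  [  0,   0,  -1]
x^3 + 7*x^2 + 15*x + 9

The characteristic polynomial is χ_A(x) = (x + 1)*(x + 3)^2, so the eigenvalues are known. The minimal polynomial is
  m_A(x) = Π_λ (x − λ)^{k_λ}
where k_λ is the size of the *largest* Jordan block for λ (equivalently, the smallest k with (A − λI)^k v = 0 for every generalised eigenvector v of λ).

  λ = -3: largest Jordan block has size 2, contributing (x + 3)^2
  λ = -1: largest Jordan block has size 1, contributing (x + 1)

So m_A(x) = (x + 1)*(x + 3)^2 = x^3 + 7*x^2 + 15*x + 9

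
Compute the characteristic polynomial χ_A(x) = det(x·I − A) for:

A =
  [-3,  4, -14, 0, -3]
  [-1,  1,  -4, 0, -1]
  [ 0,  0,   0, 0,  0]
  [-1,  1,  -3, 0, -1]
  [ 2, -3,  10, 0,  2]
x^5

Expanding det(x·I − A) (e.g. by cofactor expansion or by noting that A is similar to its Jordan form J, which has the same characteristic polynomial as A) gives
  χ_A(x) = x^5
which factors as x^5. The eigenvalues (with algebraic multiplicities) are λ = 0 with multiplicity 5.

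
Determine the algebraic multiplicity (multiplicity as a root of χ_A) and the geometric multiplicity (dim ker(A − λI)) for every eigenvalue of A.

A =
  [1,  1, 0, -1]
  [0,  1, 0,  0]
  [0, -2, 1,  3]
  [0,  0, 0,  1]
λ = 1: alg = 4, geom = 2

Step 1 — factor the characteristic polynomial to read off the algebraic multiplicities:
  χ_A(x) = (x - 1)^4

Step 2 — compute geometric multiplicities via the rank-nullity identity g(λ) = n − rank(A − λI):
  rank(A − (1)·I) = 2, so dim ker(A − (1)·I) = n − 2 = 2

Summary:
  λ = 1: algebraic multiplicity = 4, geometric multiplicity = 2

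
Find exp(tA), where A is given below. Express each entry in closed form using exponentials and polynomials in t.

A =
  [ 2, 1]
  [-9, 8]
e^{tA} =
  [-3*t*exp(5*t) + exp(5*t), t*exp(5*t)]
  [-9*t*exp(5*t), 3*t*exp(5*t) + exp(5*t)]

Strategy: write A = P · J · P⁻¹ where J is a Jordan canonical form, so e^{tA} = P · e^{tJ} · P⁻¹, and e^{tJ} can be computed block-by-block.

A has Jordan form
J =
  [5, 1]
  [0, 5]
(up to reordering of blocks).

Per-block formulas:
  For a 2×2 Jordan block J_2(5): exp(t · J_2(5)) = e^(5t)·(I + t·N), where N is the 2×2 nilpotent shift.

After assembling e^{tJ} and conjugating by P, we get:

e^{tA} =
  [-3*t*exp(5*t) + exp(5*t), t*exp(5*t)]
  [-9*t*exp(5*t), 3*t*exp(5*t) + exp(5*t)]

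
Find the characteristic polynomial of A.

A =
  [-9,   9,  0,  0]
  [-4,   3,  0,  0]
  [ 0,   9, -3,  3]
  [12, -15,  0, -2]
x^4 + 11*x^3 + 45*x^2 + 81*x + 54

Expanding det(x·I − A) (e.g. by cofactor expansion or by noting that A is similar to its Jordan form J, which has the same characteristic polynomial as A) gives
  χ_A(x) = x^4 + 11*x^3 + 45*x^2 + 81*x + 54
which factors as (x + 2)*(x + 3)^3. The eigenvalues (with algebraic multiplicities) are λ = -3 with multiplicity 3, λ = -2 with multiplicity 1.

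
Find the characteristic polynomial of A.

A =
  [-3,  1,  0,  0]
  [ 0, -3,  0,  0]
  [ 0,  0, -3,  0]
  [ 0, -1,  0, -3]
x^4 + 12*x^3 + 54*x^2 + 108*x + 81

Expanding det(x·I − A) (e.g. by cofactor expansion or by noting that A is similar to its Jordan form J, which has the same characteristic polynomial as A) gives
  χ_A(x) = x^4 + 12*x^3 + 54*x^2 + 108*x + 81
which factors as (x + 3)^4. The eigenvalues (with algebraic multiplicities) are λ = -3 with multiplicity 4.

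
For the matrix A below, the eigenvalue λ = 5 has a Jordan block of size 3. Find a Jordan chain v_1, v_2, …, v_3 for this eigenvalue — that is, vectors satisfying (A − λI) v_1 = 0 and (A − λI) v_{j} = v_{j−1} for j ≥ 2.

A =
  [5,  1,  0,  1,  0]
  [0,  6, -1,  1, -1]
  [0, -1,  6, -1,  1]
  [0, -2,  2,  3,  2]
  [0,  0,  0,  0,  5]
A Jordan chain for λ = 5 of length 3:
v_1 = (-1, 0, 0, 0, 0)ᵀ
v_2 = (1, 1, -1, -2, 0)ᵀ
v_3 = (0, 1, 0, 0, 0)ᵀ

Let N = A − (5)·I. We want v_3 with N^3 v_3 = 0 but N^2 v_3 ≠ 0; then v_{j-1} := N · v_j for j = 3, …, 2.

Pick v_3 = (0, 1, 0, 0, 0)ᵀ.
Then v_2 = N · v_3 = (1, 1, -1, -2, 0)ᵀ.
Then v_1 = N · v_2 = (-1, 0, 0, 0, 0)ᵀ.

Sanity check: (A − (5)·I) v_1 = (0, 0, 0, 0, 0)ᵀ = 0. ✓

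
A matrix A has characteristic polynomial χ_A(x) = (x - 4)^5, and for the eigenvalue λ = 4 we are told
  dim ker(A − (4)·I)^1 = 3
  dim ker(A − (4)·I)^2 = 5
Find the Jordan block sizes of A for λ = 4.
Block sizes for λ = 4: [2, 2, 1]

From the dimensions of kernels of powers, the number of Jordan blocks of size at least j is d_j − d_{j−1} where d_j = dim ker(N^j) (with d_0 = 0). Computing the differences gives [3, 2].
The number of blocks of size exactly k is (#blocks of size ≥ k) − (#blocks of size ≥ k + 1), so the partition is: 1 block(s) of size 1, 2 block(s) of size 2.
In nonincreasing order the block sizes are [2, 2, 1].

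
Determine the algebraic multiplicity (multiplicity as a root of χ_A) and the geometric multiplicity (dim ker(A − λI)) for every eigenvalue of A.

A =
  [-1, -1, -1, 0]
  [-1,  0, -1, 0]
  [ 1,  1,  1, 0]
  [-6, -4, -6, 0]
λ = 0: alg = 4, geom = 2

Step 1 — factor the characteristic polynomial to read off the algebraic multiplicities:
  χ_A(x) = x^4

Step 2 — compute geometric multiplicities via the rank-nullity identity g(λ) = n − rank(A − λI):
  rank(A − (0)·I) = 2, so dim ker(A − (0)·I) = n − 2 = 2

Summary:
  λ = 0: algebraic multiplicity = 4, geometric multiplicity = 2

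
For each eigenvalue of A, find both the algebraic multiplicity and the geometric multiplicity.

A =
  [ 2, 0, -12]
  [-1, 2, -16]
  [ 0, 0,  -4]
λ = -4: alg = 1, geom = 1; λ = 2: alg = 2, geom = 1

Step 1 — factor the characteristic polynomial to read off the algebraic multiplicities:
  χ_A(x) = (x - 2)^2*(x + 4)

Step 2 — compute geometric multiplicities via the rank-nullity identity g(λ) = n − rank(A − λI):
  rank(A − (-4)·I) = 2, so dim ker(A − (-4)·I) = n − 2 = 1
  rank(A − (2)·I) = 2, so dim ker(A − (2)·I) = n − 2 = 1

Summary:
  λ = -4: algebraic multiplicity = 1, geometric multiplicity = 1
  λ = 2: algebraic multiplicity = 2, geometric multiplicity = 1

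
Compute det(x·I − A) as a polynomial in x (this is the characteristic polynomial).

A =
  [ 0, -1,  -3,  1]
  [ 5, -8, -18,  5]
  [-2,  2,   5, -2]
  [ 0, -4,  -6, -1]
x^4 + 4*x^3 + 6*x^2 + 4*x + 1

Expanding det(x·I − A) (e.g. by cofactor expansion or by noting that A is similar to its Jordan form J, which has the same characteristic polynomial as A) gives
  χ_A(x) = x^4 + 4*x^3 + 6*x^2 + 4*x + 1
which factors as (x + 1)^4. The eigenvalues (with algebraic multiplicities) are λ = -1 with multiplicity 4.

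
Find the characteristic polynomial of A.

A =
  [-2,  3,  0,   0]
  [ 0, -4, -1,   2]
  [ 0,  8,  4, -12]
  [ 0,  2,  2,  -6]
x^4 + 8*x^3 + 24*x^2 + 32*x + 16

Expanding det(x·I − A) (e.g. by cofactor expansion or by noting that A is similar to its Jordan form J, which has the same characteristic polynomial as A) gives
  χ_A(x) = x^4 + 8*x^3 + 24*x^2 + 32*x + 16
which factors as (x + 2)^4. The eigenvalues (with algebraic multiplicities) are λ = -2 with multiplicity 4.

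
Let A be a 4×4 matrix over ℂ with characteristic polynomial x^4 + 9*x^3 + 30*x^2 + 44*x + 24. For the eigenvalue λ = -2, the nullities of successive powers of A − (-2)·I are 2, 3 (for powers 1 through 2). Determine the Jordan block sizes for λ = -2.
Block sizes for λ = -2: [2, 1]

From the dimensions of kernels of powers, the number of Jordan blocks of size at least j is d_j − d_{j−1} where d_j = dim ker(N^j) (with d_0 = 0). Computing the differences gives [2, 1].
The number of blocks of size exactly k is (#blocks of size ≥ k) − (#blocks of size ≥ k + 1), so the partition is: 1 block(s) of size 1, 1 block(s) of size 2.
In nonincreasing order the block sizes are [2, 1].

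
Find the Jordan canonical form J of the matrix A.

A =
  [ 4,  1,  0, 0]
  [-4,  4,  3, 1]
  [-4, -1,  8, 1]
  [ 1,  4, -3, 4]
J_3(5) ⊕ J_1(5)

The characteristic polynomial is
  det(x·I − A) = x^4 - 20*x^3 + 150*x^2 - 500*x + 625 = (x - 5)^4

Eigenvalues and multiplicities (the geometric multiplicity of λ is n − rank(A − λI), which equals the number of Jordan blocks for λ):
  λ = 5: algebraic multiplicity = 4, geometric multiplicity = 2

Determining the block sizes for each eigenvalue:
  λ = 5: with am = 4 and gm = 2, the partition is not yet determined (e.g. several partitions of 4 into 2 parts exist). Let N = A − (5)·I. Computing rank(N^1) = 2, rank(N^2) = 1, rank(N^3) = 0; the number of blocks of size ≥ j is rank(N^{j−1}) − rank(N^j), giving [2, 1, 1]. So we have 1 block(s) of size 3, 1 block(s) of size 1 → block sizes [3, 1]

Assembling the blocks gives a Jordan form
J =
  [5, 1, 0, 0]
  [0, 5, 1, 0]
  [0, 0, 5, 0]
  [0, 0, 0, 5]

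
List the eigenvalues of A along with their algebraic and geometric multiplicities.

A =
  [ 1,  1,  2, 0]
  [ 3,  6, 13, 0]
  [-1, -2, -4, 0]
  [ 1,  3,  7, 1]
λ = 1: alg = 4, geom = 2

Step 1 — factor the characteristic polynomial to read off the algebraic multiplicities:
  χ_A(x) = (x - 1)^4

Step 2 — compute geometric multiplicities via the rank-nullity identity g(λ) = n − rank(A − λI):
  rank(A − (1)·I) = 2, so dim ker(A − (1)·I) = n − 2 = 2

Summary:
  λ = 1: algebraic multiplicity = 4, geometric multiplicity = 2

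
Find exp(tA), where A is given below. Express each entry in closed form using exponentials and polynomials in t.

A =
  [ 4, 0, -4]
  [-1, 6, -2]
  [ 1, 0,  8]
e^{tA} =
  [-2*t*exp(6*t) + exp(6*t), 0, -4*t*exp(6*t)]
  [-t*exp(6*t), exp(6*t), -2*t*exp(6*t)]
  [t*exp(6*t), 0, 2*t*exp(6*t) + exp(6*t)]

Strategy: write A = P · J · P⁻¹ where J is a Jordan canonical form, so e^{tA} = P · e^{tJ} · P⁻¹, and e^{tJ} can be computed block-by-block.

A has Jordan form
J =
  [6, 1, 0]
  [0, 6, 0]
  [0, 0, 6]
(up to reordering of blocks).

Per-block formulas:
  For a 2×2 Jordan block J_2(6): exp(t · J_2(6)) = e^(6t)·(I + t·N), where N is the 2×2 nilpotent shift.
  For a 1×1 block at λ = 6: exp(t · [6]) = [e^(6t)].

After assembling e^{tJ} and conjugating by P, we get:

e^{tA} =
  [-2*t*exp(6*t) + exp(6*t), 0, -4*t*exp(6*t)]
  [-t*exp(6*t), exp(6*t), -2*t*exp(6*t)]
  [t*exp(6*t), 0, 2*t*exp(6*t) + exp(6*t)]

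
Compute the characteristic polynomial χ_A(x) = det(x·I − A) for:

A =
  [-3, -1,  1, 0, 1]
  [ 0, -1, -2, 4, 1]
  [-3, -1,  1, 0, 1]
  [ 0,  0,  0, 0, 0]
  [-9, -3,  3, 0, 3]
x^5

Expanding det(x·I − A) (e.g. by cofactor expansion or by noting that A is similar to its Jordan form J, which has the same characteristic polynomial as A) gives
  χ_A(x) = x^5
which factors as x^5. The eigenvalues (with algebraic multiplicities) are λ = 0 with multiplicity 5.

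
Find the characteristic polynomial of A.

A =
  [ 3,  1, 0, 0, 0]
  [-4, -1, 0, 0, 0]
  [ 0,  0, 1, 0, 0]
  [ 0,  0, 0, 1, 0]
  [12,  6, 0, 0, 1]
x^5 - 5*x^4 + 10*x^3 - 10*x^2 + 5*x - 1

Expanding det(x·I − A) (e.g. by cofactor expansion or by noting that A is similar to its Jordan form J, which has the same characteristic polynomial as A) gives
  χ_A(x) = x^5 - 5*x^4 + 10*x^3 - 10*x^2 + 5*x - 1
which factors as (x - 1)^5. The eigenvalues (with algebraic multiplicities) are λ = 1 with multiplicity 5.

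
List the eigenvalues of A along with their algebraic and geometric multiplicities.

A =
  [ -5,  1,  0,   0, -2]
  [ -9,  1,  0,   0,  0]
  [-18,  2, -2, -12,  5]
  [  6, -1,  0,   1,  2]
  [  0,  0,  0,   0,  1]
λ = -2: alg = 3, geom = 2; λ = 1: alg = 2, geom = 2

Step 1 — factor the characteristic polynomial to read off the algebraic multiplicities:
  χ_A(x) = (x - 1)^2*(x + 2)^3

Step 2 — compute geometric multiplicities via the rank-nullity identity g(λ) = n − rank(A − λI):
  rank(A − (-2)·I) = 3, so dim ker(A − (-2)·I) = n − 3 = 2
  rank(A − (1)·I) = 3, so dim ker(A − (1)·I) = n − 3 = 2

Summary:
  λ = -2: algebraic multiplicity = 3, geometric multiplicity = 2
  λ = 1: algebraic multiplicity = 2, geometric multiplicity = 2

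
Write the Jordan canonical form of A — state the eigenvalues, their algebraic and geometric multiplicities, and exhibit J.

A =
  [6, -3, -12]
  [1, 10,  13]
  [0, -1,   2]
J_3(6)

The characteristic polynomial is
  det(x·I − A) = x^3 - 18*x^2 + 108*x - 216 = (x - 6)^3

Eigenvalues and multiplicities (the geometric multiplicity of λ is n − rank(A − λI), which equals the number of Jordan blocks for λ):
  λ = 6: algebraic multiplicity = 3, geometric multiplicity = 1

Determining the block sizes for each eigenvalue:
  λ = 6: one block (gm = 1), so the single block has size am = 3 → block sizes [3]

Assembling the blocks gives a Jordan form
J =
  [6, 1, 0]
  [0, 6, 1]
  [0, 0, 6]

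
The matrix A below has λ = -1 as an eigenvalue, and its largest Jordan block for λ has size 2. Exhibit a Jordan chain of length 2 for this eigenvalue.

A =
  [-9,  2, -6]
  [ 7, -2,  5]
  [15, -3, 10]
A Jordan chain for λ = -1 of length 2:
v_1 = (2, -1, -3)ᵀ
v_2 = (0, 1, 0)ᵀ

Let N = A − (-1)·I. We want v_2 with N^2 v_2 = 0 but N^1 v_2 ≠ 0; then v_{j-1} := N · v_j for j = 2, …, 2.

Pick v_2 = (0, 1, 0)ᵀ.
Then v_1 = N · v_2 = (2, -1, -3)ᵀ.

Sanity check: (A − (-1)·I) v_1 = (0, 0, 0)ᵀ = 0. ✓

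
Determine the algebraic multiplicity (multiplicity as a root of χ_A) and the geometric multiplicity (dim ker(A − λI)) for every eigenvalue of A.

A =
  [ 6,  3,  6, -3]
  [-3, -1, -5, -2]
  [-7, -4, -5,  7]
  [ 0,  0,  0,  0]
λ = 0: alg = 4, geom = 2

Step 1 — factor the characteristic polynomial to read off the algebraic multiplicities:
  χ_A(x) = x^4

Step 2 — compute geometric multiplicities via the rank-nullity identity g(λ) = n − rank(A − λI):
  rank(A − (0)·I) = 2, so dim ker(A − (0)·I) = n − 2 = 2

Summary:
  λ = 0: algebraic multiplicity = 4, geometric multiplicity = 2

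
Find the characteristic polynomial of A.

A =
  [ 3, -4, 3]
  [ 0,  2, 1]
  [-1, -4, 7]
x^3 - 12*x^2 + 48*x - 64

Expanding det(x·I − A) (e.g. by cofactor expansion or by noting that A is similar to its Jordan form J, which has the same characteristic polynomial as A) gives
  χ_A(x) = x^3 - 12*x^2 + 48*x - 64
which factors as (x - 4)^3. The eigenvalues (with algebraic multiplicities) are λ = 4 with multiplicity 3.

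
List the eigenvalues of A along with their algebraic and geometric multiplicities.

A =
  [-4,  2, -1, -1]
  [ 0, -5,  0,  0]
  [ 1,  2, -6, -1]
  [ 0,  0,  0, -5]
λ = -5: alg = 4, geom = 3

Step 1 — factor the characteristic polynomial to read off the algebraic multiplicities:
  χ_A(x) = (x + 5)^4

Step 2 — compute geometric multiplicities via the rank-nullity identity g(λ) = n − rank(A − λI):
  rank(A − (-5)·I) = 1, so dim ker(A − (-5)·I) = n − 1 = 3

Summary:
  λ = -5: algebraic multiplicity = 4, geometric multiplicity = 3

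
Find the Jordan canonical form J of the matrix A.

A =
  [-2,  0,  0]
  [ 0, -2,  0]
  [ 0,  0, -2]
J_1(-2) ⊕ J_1(-2) ⊕ J_1(-2)

The characteristic polynomial is
  det(x·I − A) = x^3 + 6*x^2 + 12*x + 8 = (x + 2)^3

Eigenvalues and multiplicities (the geometric multiplicity of λ is n − rank(A − λI), which equals the number of Jordan blocks for λ):
  λ = -2: algebraic multiplicity = 3, geometric multiplicity = 3

Determining the block sizes for each eigenvalue:
  λ = -2: gm = am = 3, so every block has size 1 → block sizes [1, 1, 1]

Assembling the blocks gives a Jordan form
J =
  [-2,  0,  0]
  [ 0, -2,  0]
  [ 0,  0, -2]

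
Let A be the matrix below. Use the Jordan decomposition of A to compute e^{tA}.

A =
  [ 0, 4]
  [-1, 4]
e^{tA} =
  [-2*t*exp(2*t) + exp(2*t), 4*t*exp(2*t)]
  [-t*exp(2*t), 2*t*exp(2*t) + exp(2*t)]

Strategy: write A = P · J · P⁻¹ where J is a Jordan canonical form, so e^{tA} = P · e^{tJ} · P⁻¹, and e^{tJ} can be computed block-by-block.

A has Jordan form
J =
  [2, 1]
  [0, 2]
(up to reordering of blocks).

Per-block formulas:
  For a 2×2 Jordan block J_2(2): exp(t · J_2(2)) = e^(2t)·(I + t·N), where N is the 2×2 nilpotent shift.

After assembling e^{tJ} and conjugating by P, we get:

e^{tA} =
  [-2*t*exp(2*t) + exp(2*t), 4*t*exp(2*t)]
  [-t*exp(2*t), 2*t*exp(2*t) + exp(2*t)]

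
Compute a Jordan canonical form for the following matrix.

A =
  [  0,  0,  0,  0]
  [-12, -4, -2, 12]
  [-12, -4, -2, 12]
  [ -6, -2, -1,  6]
J_2(0) ⊕ J_1(0) ⊕ J_1(0)

The characteristic polynomial is
  det(x·I − A) = x^4

Eigenvalues and multiplicities (the geometric multiplicity of λ is n − rank(A − λI), which equals the number of Jordan blocks for λ):
  λ = 0: algebraic multiplicity = 4, geometric multiplicity = 3

Determining the block sizes for each eigenvalue:
  λ = 0: 3 blocks summing to 4 forces exactly one block of size 2 and the rest size 1 → block sizes [2, 1, 1]

Assembling the blocks gives a Jordan form
J =
  [0, 1, 0, 0]
  [0, 0, 0, 0]
  [0, 0, 0, 0]
  [0, 0, 0, 0]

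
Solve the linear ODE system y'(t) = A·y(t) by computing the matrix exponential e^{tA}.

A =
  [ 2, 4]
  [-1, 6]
e^{tA} =
  [-2*t*exp(4*t) + exp(4*t), 4*t*exp(4*t)]
  [-t*exp(4*t), 2*t*exp(4*t) + exp(4*t)]

Strategy: write A = P · J · P⁻¹ where J is a Jordan canonical form, so e^{tA} = P · e^{tJ} · P⁻¹, and e^{tJ} can be computed block-by-block.

A has Jordan form
J =
  [4, 1]
  [0, 4]
(up to reordering of blocks).

Per-block formulas:
  For a 2×2 Jordan block J_2(4): exp(t · J_2(4)) = e^(4t)·(I + t·N), where N is the 2×2 nilpotent shift.

After assembling e^{tJ} and conjugating by P, we get:

e^{tA} =
  [-2*t*exp(4*t) + exp(4*t), 4*t*exp(4*t)]
  [-t*exp(4*t), 2*t*exp(4*t) + exp(4*t)]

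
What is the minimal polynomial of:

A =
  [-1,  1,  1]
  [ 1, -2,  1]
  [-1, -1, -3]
x^3 + 6*x^2 + 12*x + 8

The characteristic polynomial is χ_A(x) = (x + 2)^3, so the eigenvalues are known. The minimal polynomial is
  m_A(x) = Π_λ (x − λ)^{k_λ}
where k_λ is the size of the *largest* Jordan block for λ (equivalently, the smallest k with (A − λI)^k v = 0 for every generalised eigenvector v of λ).

  λ = -2: largest Jordan block has size 3, contributing (x + 2)^3

So m_A(x) = (x + 2)^3 = x^3 + 6*x^2 + 12*x + 8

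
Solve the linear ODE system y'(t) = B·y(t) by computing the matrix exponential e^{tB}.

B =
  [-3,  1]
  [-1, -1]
e^{tB} =
  [-t*exp(-2*t) + exp(-2*t), t*exp(-2*t)]
  [-t*exp(-2*t), t*exp(-2*t) + exp(-2*t)]

Strategy: write B = P · J · P⁻¹ where J is a Jordan canonical form, so e^{tB} = P · e^{tJ} · P⁻¹, and e^{tJ} can be computed block-by-block.

B has Jordan form
J =
  [-2,  1]
  [ 0, -2]
(up to reordering of blocks).

Per-block formulas:
  For a 2×2 Jordan block J_2(-2): exp(t · J_2(-2)) = e^(-2t)·(I + t·N), where N is the 2×2 nilpotent shift.

After assembling e^{tJ} and conjugating by P, we get:

e^{tB} =
  [-t*exp(-2*t) + exp(-2*t), t*exp(-2*t)]
  [-t*exp(-2*t), t*exp(-2*t) + exp(-2*t)]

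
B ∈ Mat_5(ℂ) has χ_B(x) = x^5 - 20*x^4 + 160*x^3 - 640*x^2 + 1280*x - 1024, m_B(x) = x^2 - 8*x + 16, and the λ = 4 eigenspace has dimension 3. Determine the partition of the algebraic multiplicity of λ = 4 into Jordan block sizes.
Block sizes for λ = 4: [2, 2, 1]

Step 1 — from the characteristic polynomial, algebraic multiplicity of λ = 4 is 5. From dim ker(B − (4)·I) = 3, there are exactly 3 Jordan blocks for λ = 4.
Step 2 — from the minimal polynomial, the factor (x − 4)^2 tells us the largest block for λ = 4 has size 2.
Step 3 — with total size 5, 3 blocks, and largest block 2, the block sizes (in nonincreasing order) are [2, 2, 1].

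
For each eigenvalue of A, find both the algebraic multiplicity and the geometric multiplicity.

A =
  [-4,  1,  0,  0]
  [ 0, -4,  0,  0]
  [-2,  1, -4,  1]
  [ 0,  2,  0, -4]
λ = -4: alg = 4, geom = 2

Step 1 — factor the characteristic polynomial to read off the algebraic multiplicities:
  χ_A(x) = (x + 4)^4

Step 2 — compute geometric multiplicities via the rank-nullity identity g(λ) = n − rank(A − λI):
  rank(A − (-4)·I) = 2, so dim ker(A − (-4)·I) = n − 2 = 2

Summary:
  λ = -4: algebraic multiplicity = 4, geometric multiplicity = 2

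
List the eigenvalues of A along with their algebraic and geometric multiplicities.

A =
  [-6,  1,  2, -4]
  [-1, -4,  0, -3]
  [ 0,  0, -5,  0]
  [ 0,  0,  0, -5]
λ = -5: alg = 4, geom = 2

Step 1 — factor the characteristic polynomial to read off the algebraic multiplicities:
  χ_A(x) = (x + 5)^4

Step 2 — compute geometric multiplicities via the rank-nullity identity g(λ) = n − rank(A − λI):
  rank(A − (-5)·I) = 2, so dim ker(A − (-5)·I) = n − 2 = 2

Summary:
  λ = -5: algebraic multiplicity = 4, geometric multiplicity = 2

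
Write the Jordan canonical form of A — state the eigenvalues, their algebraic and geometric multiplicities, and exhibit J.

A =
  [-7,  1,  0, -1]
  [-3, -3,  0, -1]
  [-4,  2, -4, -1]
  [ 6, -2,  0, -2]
J_2(-4) ⊕ J_2(-4)

The characteristic polynomial is
  det(x·I − A) = x^4 + 16*x^3 + 96*x^2 + 256*x + 256 = (x + 4)^4

Eigenvalues and multiplicities (the geometric multiplicity of λ is n − rank(A − λI), which equals the number of Jordan blocks for λ):
  λ = -4: algebraic multiplicity = 4, geometric multiplicity = 2

Determining the block sizes for each eigenvalue:
  λ = -4: with am = 4 and gm = 2, the partition is not yet determined (e.g. several partitions of 4 into 2 parts exist). Let N = A − (-4)·I. Computing rank(N^1) = 2, rank(N^2) = 0; the number of blocks of size ≥ j is rank(N^{j−1}) − rank(N^j), giving [2, 2]. So we have 2 block(s) of size 2 → block sizes [2, 2]

Assembling the blocks gives a Jordan form
J =
  [-4,  1,  0,  0]
  [ 0, -4,  0,  0]
  [ 0,  0, -4,  1]
  [ 0,  0,  0, -4]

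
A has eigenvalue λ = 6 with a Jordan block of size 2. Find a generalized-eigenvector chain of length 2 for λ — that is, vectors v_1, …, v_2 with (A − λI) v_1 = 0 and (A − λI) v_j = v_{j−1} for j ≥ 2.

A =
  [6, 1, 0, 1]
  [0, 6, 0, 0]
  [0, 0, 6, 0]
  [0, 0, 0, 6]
A Jordan chain for λ = 6 of length 2:
v_1 = (1, 0, 0, 0)ᵀ
v_2 = (0, 1, 0, 0)ᵀ

Let N = A − (6)·I. We want v_2 with N^2 v_2 = 0 but N^1 v_2 ≠ 0; then v_{j-1} := N · v_j for j = 2, …, 2.

Pick v_2 = (0, 1, 0, 0)ᵀ.
Then v_1 = N · v_2 = (1, 0, 0, 0)ᵀ.

Sanity check: (A − (6)·I) v_1 = (0, 0, 0, 0)ᵀ = 0. ✓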